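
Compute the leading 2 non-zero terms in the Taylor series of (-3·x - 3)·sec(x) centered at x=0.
-3·x - 3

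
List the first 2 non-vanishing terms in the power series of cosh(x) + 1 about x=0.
x^2/2 + 2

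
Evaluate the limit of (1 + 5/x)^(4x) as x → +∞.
As x → +∞: write (1 + 5/x)^(4x) = ((1 + 5/x)^x)^4 → (e^5)^4 = e^20.
Limit = e^(20).

Final answer: e^(20)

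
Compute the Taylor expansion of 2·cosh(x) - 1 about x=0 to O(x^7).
x^6/360 + x^4/12 + x^2 + 1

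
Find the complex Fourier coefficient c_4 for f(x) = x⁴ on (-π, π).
Compute the real Fourier coefficients first: a_4 = -3/16 + π^2/2, b_4 = 0.
Then c_4 = (a_4 − i·b_4)/2 = -3/32 + π^2/4.

Final answer: -3/32 + π^2/4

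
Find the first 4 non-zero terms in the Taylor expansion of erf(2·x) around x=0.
-128·x^7/(21·√(π)) + 32·x^5/(5·√(π)) - 16·x^3/(3·√(π)) + 4·x/√(π)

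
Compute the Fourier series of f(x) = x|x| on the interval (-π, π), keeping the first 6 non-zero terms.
(-8 + 2·π^2)·sin(x)/π - π·sin(2·x) + (-8 + 18·π^2)·sin(3·x)/(27·π) - π·sin(4·x)/2 + (-8 + 50·π^2)·sin(5·x)/(125·π) - π·sin(6·x)/3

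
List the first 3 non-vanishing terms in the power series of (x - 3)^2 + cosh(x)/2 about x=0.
5·x^2/4 - 6·x + 19/2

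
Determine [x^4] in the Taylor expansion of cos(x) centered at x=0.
Expand to order 4: cos(x) = x^4/24 - x^2/2 + 1 + O(x^5).
The coefficient of x^4 is 1/24.

Final answer: 1/24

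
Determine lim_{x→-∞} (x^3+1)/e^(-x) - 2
The quotient is an ∞/∞ indeterminate form as x → -∞.
Compare growth rates of the dominant terms (exponentials ≫ polynomials ≫ logarithms), or apply L'Hôpital's rule; the quotient → 0.
Adding the constant: 0 - 2 = -2. Limit = -2.

Final answer: -2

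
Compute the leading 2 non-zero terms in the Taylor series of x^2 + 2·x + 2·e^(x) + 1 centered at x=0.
4·x + 3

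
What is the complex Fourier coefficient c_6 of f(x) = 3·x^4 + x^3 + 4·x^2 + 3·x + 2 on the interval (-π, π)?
Compute the real Fourier coefficients first: a_6 = 1/3 + 2·π^2/3, b_6 = -π^2/3 - 17/18.
Then c_6 = (a_6 − i·b_6)/2 = 1/6 + π^2/3 + 17·i/36 + i·π^2/6.

Final answer: 1/6 + π^2/3 + 17·i/36 + i·π^2/6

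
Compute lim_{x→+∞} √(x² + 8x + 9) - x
This is an ∞ − ∞ indeterminate form.
Multiply and divide by the conjugate √(x²+8x + 9) + x; the x² terms cancel, leaving (8x + 9)/(√(x²+8x + 9)+x) → 8/2 = 4.
Limit = 4.

Final answer: 4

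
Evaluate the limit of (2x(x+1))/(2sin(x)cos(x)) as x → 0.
Both numerator and denominator → 0 as x → 0; this is a 0/0 indeterminate form.
Expand each to leading order near x = 0: numerator ~ 2·x, denominator ~ 2·x.
The limit of the ratio is 1.

Final answer: 1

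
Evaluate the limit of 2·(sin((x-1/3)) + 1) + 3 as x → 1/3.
Direct substitution at x = 1/3 gives 5.

Final answer: 5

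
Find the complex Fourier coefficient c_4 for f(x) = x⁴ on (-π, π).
Compute the real Fourier coefficients first: a_4 = -3/16 + π^2/2, b_4 = 0.
Then c_4 = (a_4 − i·b_4)/2 = -3/32 + π^2/4.

Final answer: -3/32 + π^2/4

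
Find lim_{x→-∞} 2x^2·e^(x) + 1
The product is a 0·∞ indeterminate form at x → -∞.
Rewrite the product as 2x^2 / e^(-x) (an ∞/∞ form) and apply L'Hôpital, or use the standard hierarchy e^(|x|) ≫ |x^2| as x → -∞.
The indeterminate product → 0, so the limit = 1.

Final answer: 1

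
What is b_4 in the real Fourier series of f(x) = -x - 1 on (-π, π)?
b_4 = (1/π) ∫_{-π}^{π} f(x)·sin(4x) dx.
Evaluate the integral (use parity and integration by parts as needed): b_4 = 1/2.

Final answer: 1/2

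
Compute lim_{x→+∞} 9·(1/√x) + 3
Evaluate the dominant behaviour as x → +∞; each term tends to a finite value or vanishes.
Limit = 3.

Final answer: 3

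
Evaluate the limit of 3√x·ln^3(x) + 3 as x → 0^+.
The product is a 0·∞ indeterminate form at x → 0⁺.
Rewrite the product as 3·ln^3(x) / x^(-1/2) and apply L'Hôpital, or use the standard hierarchy x^(-1/2) ≫ |ln x|^3 as x → 0⁺.
The indeterminate product → 0, so the limit = 3.

Final answer: 3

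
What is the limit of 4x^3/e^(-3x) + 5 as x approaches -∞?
The quotient is an ∞/∞ indeterminate form as x → -∞.
Compare growth rates of the dominant terms (exponentials ≫ polynomials ≫ logarithms), or apply L'Hôpital's rule; the quotient → 0.
Adding the constant: 0 + 5 = 5. Limit = 5.

Final answer: 5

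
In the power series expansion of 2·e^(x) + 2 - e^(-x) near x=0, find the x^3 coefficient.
Expand to order 3: 2·e^(x) + 2 - e^(-x) = x^3/2 + x^2/2 + 3·x + 3 + O(x^4).
The coefficient of x^3 is 1/2.

Final answer: 1/2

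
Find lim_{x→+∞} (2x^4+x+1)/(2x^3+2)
This is an ∞/∞ indeterminate form as x → +∞.
Divide numerator and denominator by x^4 and let the lower-order terms vanish; the numerator's degree 4 exceeds the denominator's degree 3, so the quotient diverges.
Limit = ∞.

Final answer: ∞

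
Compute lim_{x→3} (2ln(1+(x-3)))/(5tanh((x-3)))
Both numerator and denominator → 0 as x → 3; this is a 0/0 indeterminate form.
Expand each to leading order near x = 3: numerator ~ 2·(x - 3), denominator ~ 5·(x - 3).
The limit of the ratio is 2/5.

Final answer: 2/5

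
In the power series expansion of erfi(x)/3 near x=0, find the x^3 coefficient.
Expand to order 3: erfi(x)/3 = 2·x^3/(9·√(π)) + 2·x/(3·√(π)) + O(x^4).
The coefficient of x^3 is 2/(9·√(π)).

Final answer: 2/(9·√(π))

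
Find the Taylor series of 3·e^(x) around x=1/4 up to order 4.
3·e^(1/4) + 3·e^(1/4)·(x - 1/4) + 3·e^(1/4)·(x - 1/4)^2/2 + e^(1/4)·(x - 1/4)^3/2 + e^(1/4)·(x - 1/4)^4/8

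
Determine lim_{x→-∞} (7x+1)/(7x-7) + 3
Evaluate the dominant behaviour as x → -∞; each term tends to a finite value or vanishes.
Limit = 4.

Final answer: 4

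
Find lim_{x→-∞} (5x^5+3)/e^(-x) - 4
The quotient is an ∞/∞ indeterminate form as x → -∞.
Compare growth rates of the dominant terms (exponentials ≫ polynomials ≫ logarithms), or apply L'Hôpital's rule; the quotient → 0.
Adding the constant: 0 - 4 = -4. Limit = -4.

Final answer: -4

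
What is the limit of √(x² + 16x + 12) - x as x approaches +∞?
This is an ∞ − ∞ indeterminate form.
Multiply and divide by the conjugate √(x²+16x + 12) + x; the x² terms cancel, leaving (16x + 12)/(√(x²+16x + 12)+x) → 16/2 = 8.
Limit = 8.

Final answer: 8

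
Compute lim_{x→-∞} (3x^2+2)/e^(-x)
This is an ∞/∞ indeterminate form as x → -∞.
Compare growth rates of the dominant terms (exponentials ≫ polynomials ≫ logarithms), or apply L'Hôpital's rule; the quotient → 0.
Limit = 0.

Final answer: 0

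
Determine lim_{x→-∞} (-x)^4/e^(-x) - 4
The quotient is an ∞/∞ indeterminate form as x → -∞.
Compare growth rates of the dominant terms (exponentials ≫ polynomials ≫ logarithms), or apply L'Hôpital's rule; the quotient → 0.
Adding the constant: 0 - 4 = -4. Limit = -4.

Final answer: -4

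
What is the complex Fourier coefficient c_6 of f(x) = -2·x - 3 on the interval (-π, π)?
Compute the real Fourier coefficients first: a_6 = 0, b_6 = 2/3.
Then c_6 = (a_6 − i·b_6)/2 = -i/3.

Final answer: -i/3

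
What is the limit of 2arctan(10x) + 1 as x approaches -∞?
Evaluate the dominant behaviour as x → -∞; each term tends to a finite value or vanishes.
Limit = 1 - π.

Final answer: 1 - π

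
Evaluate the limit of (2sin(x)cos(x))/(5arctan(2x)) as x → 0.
Both numerator and denominator → 0 as x → 0; this is a 0/0 indeterminate form.
Expand each to leading order near x = 0: numerator ~ 2·x, denominator ~ 10·x.
The limit of the ratio is 1/5.

Final answer: 1/5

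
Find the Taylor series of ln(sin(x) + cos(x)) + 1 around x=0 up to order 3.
2·x^3/3 - x^2 + x + 1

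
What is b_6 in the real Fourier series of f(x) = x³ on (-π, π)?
b_6 = (1/π) ∫_{-π}^{π} f(x)·sin(6x) dx.
Evaluate the integral (use parity and integration by parts as needed): b_6 = 1/18 - π^2/3.

Final answer: 1/18 - π^2/3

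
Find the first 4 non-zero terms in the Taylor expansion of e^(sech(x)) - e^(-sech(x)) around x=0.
x^6·(-151·e/720 - e^(-1)/720) + x^4·(e^(-1)/12 + e/3) + x^2·(-e/2 - e^(-1)/2) - e^(-1) + e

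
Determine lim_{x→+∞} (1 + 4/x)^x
As x → +∞: this is the defining limit (1 + 4/x)^x → e^4.
Limit = e^(4).

Final answer: e^(4)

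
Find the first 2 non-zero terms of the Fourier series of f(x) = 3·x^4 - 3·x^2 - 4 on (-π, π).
(156 - 24·π^2)·cos(x) - π^2 - 4 + 3·π^4/5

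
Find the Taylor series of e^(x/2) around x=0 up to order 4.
x^4/384 + x^3/48 + x^2/8 + x/2 + 1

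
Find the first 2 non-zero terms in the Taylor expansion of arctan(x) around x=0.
-x^3/3 + x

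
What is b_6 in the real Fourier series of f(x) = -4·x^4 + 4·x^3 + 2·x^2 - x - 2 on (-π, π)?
b_6 = (1/π) ∫_{-π}^{π} f(x)·sin(6x) dx.
Evaluate the integral (use parity and integration by parts as needed): b_6 = 5/9 - 4·π^2/3.

Final answer: 5/9 - 4·π^2/3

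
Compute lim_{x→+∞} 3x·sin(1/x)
As x → +∞: let u = 1/x → 0⁺; then 3·x·sin(1/x) = 3·1·sin(u)/u → 3·1·1 = 3.
Limit = 3.

Final answer: 3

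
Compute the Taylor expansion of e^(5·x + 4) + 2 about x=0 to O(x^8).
15625·x^7·e^(4)/1008 + 3125·x^6·e^(4)/144 + 625·x^5·e^(4)/24 + 625·x^4·e^(4)/24 + 125·x^3·e^(4)/6 + 25·x^2·e^(4)/2 + 5·x·e^(4) + 2 + e^(4)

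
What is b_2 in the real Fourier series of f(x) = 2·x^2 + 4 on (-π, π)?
b_2 = (1/π) ∫_{-π}^{π} f(x)·sin(2x) dx.
Evaluate the integral (use parity and integration by parts as needed): b_2 = 0.

Final answer: 0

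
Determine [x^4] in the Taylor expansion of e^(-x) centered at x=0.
Expand to order 4: e^(-x) = x^4/24 - x^3/6 + x^2/2 - x + 1 + O(x^5).
The coefficient of x^4 is 1/24.

Final answer: 1/24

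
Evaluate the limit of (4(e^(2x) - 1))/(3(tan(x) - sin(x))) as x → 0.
Both numerator and denominator → 0 as x → 0; this is a 0/0 indeterminate form.
Expand each to leading order near x = 0: numerator ~ 8·x, denominator ~ 3·x^3/2.
The limit of the ratio is ∞.

Final answer: ∞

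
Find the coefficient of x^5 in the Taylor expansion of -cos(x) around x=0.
Expand to order 5: -cos(x) = -x^4/24 + x^2/2 - 1 + O(x^6).
The coefficient of x^5 is 0.

Final answer: 0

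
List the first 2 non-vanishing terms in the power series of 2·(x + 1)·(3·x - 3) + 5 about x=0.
6·x^2 - 1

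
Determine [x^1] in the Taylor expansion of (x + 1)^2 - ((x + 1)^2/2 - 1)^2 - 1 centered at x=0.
Expand to order 1: (x + 1)^2 - ((x + 1)^2/2 - 1)^2 - 1 = 3·x - 1/4 + O(x^2).
The coefficient of x^1 is 3.

Final answer: 3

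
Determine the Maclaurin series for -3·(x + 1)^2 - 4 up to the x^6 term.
-3·x^2 - 6·x - 7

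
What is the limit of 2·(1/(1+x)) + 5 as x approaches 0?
Direct substitution at x = 0 gives 7.

Final answer: 7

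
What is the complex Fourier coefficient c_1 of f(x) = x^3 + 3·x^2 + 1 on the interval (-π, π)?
Compute the real Fourier coefficients first: a_1 = -12, b_1 = -12 + 2·π^2.
Then c_1 = (a_1 − i·b_1)/2 = -6 - i·π^2 + 6·i.

Final answer: -6 - i·π^2 + 6·i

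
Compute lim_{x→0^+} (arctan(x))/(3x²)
Both numerator and denominator → 0 as x → 0^+; this is a 0/0 indeterminate form.
Expand each to leading order near x = 0: numerator ~ x, denominator ~ 3·x^2.
The limit of the ratio is ∞.

Final answer: ∞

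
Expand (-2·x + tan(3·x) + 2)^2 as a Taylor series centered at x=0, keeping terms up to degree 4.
18·x^4 + 36·x^3 + x^2 + 4·x + 4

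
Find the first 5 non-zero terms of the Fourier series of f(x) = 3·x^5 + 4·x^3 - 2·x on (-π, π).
(-112·π^2 + 6·π^4 + 668)·sin(x) + (-3·π^4 - 29/2 + 11·π^2)·sin(2·x) + (-16·π^2/9 - 4/27 + 2·π^4)·sin(3·x) + (-3·π^4/2 - π^2/8 + 67/64)·sin(4·x) + (-596/625 + 16·π^2/25 + 6·π^4/5)·sin(5·x)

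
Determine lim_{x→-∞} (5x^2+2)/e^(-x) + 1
The quotient is an ∞/∞ indeterminate form as x → -∞.
Compare growth rates of the dominant terms (exponentials ≫ polynomials ≫ logarithms), or apply L'Hôpital's rule; the quotient → 0.
Adding the constant: 0 + 1 = 1. Limit = 1.

Final answer: 1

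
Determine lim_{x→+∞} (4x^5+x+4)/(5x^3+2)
This is an ∞/∞ indeterminate form as x → +∞.
Divide numerator and denominator by x^5 and let the lower-order terms vanish; the numerator's degree 5 exceeds the denominator's degree 3, so the quotient diverges.
Limit = ∞.

Final answer: ∞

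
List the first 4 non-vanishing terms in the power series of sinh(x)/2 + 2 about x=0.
x^5/240 + x^3/12 + x/2 + 2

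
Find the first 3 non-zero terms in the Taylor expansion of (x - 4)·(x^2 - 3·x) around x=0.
x^3 - 7·x^2 + 12·x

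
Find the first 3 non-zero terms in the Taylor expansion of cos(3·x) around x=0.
27·x^4/8 - 9·x^2/2 + 1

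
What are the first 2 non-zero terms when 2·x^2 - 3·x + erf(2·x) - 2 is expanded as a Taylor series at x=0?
x·(-3 + 4/√(π)) - 2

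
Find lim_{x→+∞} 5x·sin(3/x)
As x → +∞: let u = 3/x → 0⁺; then 5·x·sin(3/x) = 5·3·sin(u)/u → 5·3·1 = 15.
Limit = 15.

Final answer: 15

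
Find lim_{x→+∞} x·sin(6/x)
As x → +∞: let u = 6/x → 0⁺; then x·sin(6/x) = 6·sin(u)/u → 6·1 = 6.
Limit = 6.

Final answer: 6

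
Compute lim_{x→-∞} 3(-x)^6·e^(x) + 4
The product is a 0·∞ indeterminate form at x → -∞.
Rewrite the product as 3(-x)^6 / e^(-x) (an ∞/∞ form) and apply L'Hôpital, or use the standard hierarchy e^(|x|) ≫ |(-x)^6| as x → -∞.
The indeterminate product → 0, so the limit = 4.

Final answer: 4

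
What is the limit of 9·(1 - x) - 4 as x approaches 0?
Direct substitution at x = 0 gives 5.

Final answer: 5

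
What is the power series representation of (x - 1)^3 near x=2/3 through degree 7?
-1/27 + (x - 2/3)/3 - (x - 2/3)^2 + (x - 2/3)^3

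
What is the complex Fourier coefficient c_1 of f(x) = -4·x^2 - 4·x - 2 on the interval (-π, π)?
Compute the real Fourier coefficients first: a_1 = 16, b_1 = -8.
Then c_1 = (a_1 − i·b_1)/2 = 8 + 4·i.

Final answer: 8 + 4·i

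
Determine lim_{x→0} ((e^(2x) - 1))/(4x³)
Both numerator and denominator → 0 as x → 0; this is a 0/0 indeterminate form.
Expand each to leading order near x = 0: numerator ~ 2·x, denominator ~ 4·x^3.
The limit of the ratio is ∞.

Final answer: ∞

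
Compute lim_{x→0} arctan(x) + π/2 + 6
Direct substitution at x = 0 gives π/2 + 6.

Final answer: π/2 + 6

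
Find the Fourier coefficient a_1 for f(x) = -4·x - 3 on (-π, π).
a_1 = (1/π) ∫_{-π}^{π} f(x)·cos(1x) dx.
Evaluate the integral (use parity and integration by parts as needed): a_1 = 0.

Final answer: 0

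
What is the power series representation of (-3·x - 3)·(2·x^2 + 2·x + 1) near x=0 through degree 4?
-6·x^3 - 12·x^2 - 9·x - 3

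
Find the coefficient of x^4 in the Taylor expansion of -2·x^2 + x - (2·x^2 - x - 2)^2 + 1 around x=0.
Expand to order 4: -2·x^2 + x - (2·x^2 - x - 2)^2 + 1 = -4·x^4 + 4·x^3 + 5·x^2 - 3·x - 3 + O(x^5).
The coefficient of x^4 is -4.

Final answer: -4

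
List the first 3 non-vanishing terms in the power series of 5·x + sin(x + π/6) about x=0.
-x^2/4 + x·(√(3)/2 + 5) + 1/2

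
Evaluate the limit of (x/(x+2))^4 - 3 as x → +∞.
As x → +∞: x/(x+2) = 1/(1 + 2/x) → 1, and the 4th power of a limit-1 base also → 1; with the additive constant, 1 - 3 = -2.
Limit = -2.

Final answer: -2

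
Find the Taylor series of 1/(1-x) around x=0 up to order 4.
x^4 + x^3 + x^2 + x + 1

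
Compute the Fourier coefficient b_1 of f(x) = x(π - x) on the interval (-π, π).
b_1 = (1/π) ∫_{-π}^{π} f(x)·sin(1x) dx.
Evaluate the integral (use parity and integration by parts as needed): b_1 = 2·π.

Final answer: 2·π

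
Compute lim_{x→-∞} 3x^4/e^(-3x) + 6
The quotient is an ∞/∞ indeterminate form as x → -∞.
Compare growth rates of the dominant terms (exponentials ≫ polynomials ≫ logarithms), or apply L'Hôpital's rule; the quotient → 0.
Adding the constant: 0 + 6 = 6. Limit = 6.

Final answer: 6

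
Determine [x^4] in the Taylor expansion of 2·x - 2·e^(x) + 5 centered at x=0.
Expand to order 4: 2·x - 2·e^(x) + 5 = -x^4/12 - x^3/3 - x^2 + 3 + O(x^5).
The coefficient of x^4 is -1/12.

Final answer: -1/12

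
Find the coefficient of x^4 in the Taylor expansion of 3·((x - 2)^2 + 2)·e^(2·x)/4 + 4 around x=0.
Expand to order 4: 3·((x - 2)^2 + 2)·e^(2·x)/4 + 4 = x^4/2 + 3·x^3/2 + 15·x^2/4 + 6·x + 17/2 + O(x^5).
The coefficient of x^4 is 1/2.

Final answer: 1/2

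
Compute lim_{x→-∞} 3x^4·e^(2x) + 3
The product is a 0·∞ indeterminate form at x → -∞.
Rewrite the product as 3x^4 / e^(-2x) (an ∞/∞ form) and apply L'Hôpital, or use the standard hierarchy e^(2|x|) ≫ |x^4| as x → -∞.
The indeterminate product → 0, so the limit = 3.

Final answer: 3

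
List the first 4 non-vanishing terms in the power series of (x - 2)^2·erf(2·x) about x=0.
64·x^4/(3·√(π)) - 52·x^3/(3·√(π)) - 16·x^2/√(π) + 16·x/√(π)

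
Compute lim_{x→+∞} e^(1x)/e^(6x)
This is an ∞/∞ indeterminate form as x → +∞.
Rewrite e^(1x)/e^(6x) = e^((1−6)x) = e^(-5x); the exponent coefficient is -5 < 0 so e^(-5x) → 0.
Limit = 0.

Final answer: 0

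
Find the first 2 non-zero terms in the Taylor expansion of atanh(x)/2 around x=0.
x^3/6 + x/2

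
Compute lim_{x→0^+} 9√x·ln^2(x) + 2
The product is a 0·∞ indeterminate form at x → 0⁺.
Rewrite the product as 9·ln^2(x) / x^(-1/2) and apply L'Hôpital, or use the standard hierarchy x^(-1/2) ≫ |ln x|^2 as x → 0⁺.
The indeterminate product → 0, so the limit = 2.

Final answer: 2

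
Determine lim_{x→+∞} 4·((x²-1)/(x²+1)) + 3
Evaluate the dominant behaviour as x → +∞; each term tends to a finite value or vanishes.
Limit = 7.

Final answer: 7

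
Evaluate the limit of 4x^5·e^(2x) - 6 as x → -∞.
The product is a 0·∞ indeterminate form at x → -∞.
Rewrite the product as 4x^5 / e^(-2x) (an ∞/∞ form) and apply L'Hôpital, or use the standard hierarchy e^(2|x|) ≫ |x^5| as x → -∞.
The indeterminate product → 0, so the limit = -6.

Final answer: -6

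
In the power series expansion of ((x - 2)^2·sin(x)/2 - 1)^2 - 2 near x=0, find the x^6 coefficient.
Expand to order 6: ((x - 2)^2·sin(x)/2 - 1)^2 - 2 = -277·x^6/180 + 4·x^5/5 + 4·x^4 - 25·x^3/3 + 8·x^2 - 4·x - 1 + O(x^7).
The coefficient of x^6 is -277/180.

Final answer: -277/180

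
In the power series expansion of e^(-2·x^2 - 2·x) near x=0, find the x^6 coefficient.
Expand to order 6: e^(-2·x^2 - 2·x) = 64·x^6/45 - 8·x^5/5 - 4·x^4/3 + 8·x^3/3 - 2·x + 1 + O(x^7).
The coefficient of x^6 is 64/45.

Final answer: 64/45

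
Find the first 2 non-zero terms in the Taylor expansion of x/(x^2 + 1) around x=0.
-x^3 + x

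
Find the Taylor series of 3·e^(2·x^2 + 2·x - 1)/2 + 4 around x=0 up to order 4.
10·x^4·e^(-1) + 8·x^3·e^(-1) + 6·x^2·e^(-1) + 3·x·e^(-1) + 3·e^(-1)/2 + 4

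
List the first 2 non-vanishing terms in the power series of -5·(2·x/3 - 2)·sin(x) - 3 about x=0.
10·x - 3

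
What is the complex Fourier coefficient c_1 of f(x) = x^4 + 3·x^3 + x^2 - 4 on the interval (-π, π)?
Compute the real Fourier coefficients first: a_1 = 44 - 8·π^2, b_1 = -36 + 6·π^2.
Then c_1 = (a_1 − i·b_1)/2 = -4·π^2 + 22 - 3·i·π^2 + 18·i.

Final answer: -4·π^2 + 22 - 3·i·π^2 + 18·i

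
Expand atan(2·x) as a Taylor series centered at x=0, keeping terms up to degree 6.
32·x^5/5 - 8·x^3/3 + 2·x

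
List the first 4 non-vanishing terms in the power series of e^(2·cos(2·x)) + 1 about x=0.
-728·x^6·e^(2)/45 + 28·x^4·e^(2)/3 - 4·x^2·e^(2) + 1 + e^(2)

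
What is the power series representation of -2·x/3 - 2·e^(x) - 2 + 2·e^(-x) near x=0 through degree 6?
-x^5/30 - 2·x^3/3 - 14·x/3 - 2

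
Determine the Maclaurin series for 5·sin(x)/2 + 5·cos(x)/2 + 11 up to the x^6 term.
-x^6/288 + x^5/48 + 5·x^4/48 - 5·x^3/12 - 5·x^2/4 + 5·x/2 + 27/2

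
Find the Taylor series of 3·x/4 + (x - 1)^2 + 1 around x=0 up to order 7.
x^2 - 5·x/4 + 2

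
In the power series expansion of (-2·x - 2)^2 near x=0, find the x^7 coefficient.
Expand to order 7: (-2·x - 2)^2 = 4·x^2 + 8·x + 4 + O(x^8).
The coefficient of x^7 is 0.

Final answer: 0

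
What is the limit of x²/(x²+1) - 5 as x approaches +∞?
Evaluate the dominant behaviour as x → +∞; each term tends to a finite value or vanishes.
Limit = -4.

Final answer: -4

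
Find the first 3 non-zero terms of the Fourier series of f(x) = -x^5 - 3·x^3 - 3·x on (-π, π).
(-210 - 2·π^4 + 34·π^2)·sin(x) + (-2·π^2 + 6 + π^4)·sin(2·x) + (-2·π^4/3 - 14·π^2/27 - 134/81)·sin(3·x)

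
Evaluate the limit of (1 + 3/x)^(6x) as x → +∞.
As x → +∞: write (1 + 3/x)^(6x) = ((1 + 3/x)^x)^6 → (e^3)^6 = e^18.
Limit = e^(18).

Final answer: e^(18)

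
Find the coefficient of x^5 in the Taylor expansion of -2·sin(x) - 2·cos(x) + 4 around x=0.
Expand to order 5: -2·sin(x) - 2·cos(x) + 4 = -x^5/60 - x^4/12 + x^3/3 + x^2 - 2·x + 2 + O(x^6).
The coefficient of x^5 is -1/60.

Final answer: -1/60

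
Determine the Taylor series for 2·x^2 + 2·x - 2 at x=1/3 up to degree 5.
-10/9 + 10·(x - 1/3)/3 + 2·(x - 1/3)^2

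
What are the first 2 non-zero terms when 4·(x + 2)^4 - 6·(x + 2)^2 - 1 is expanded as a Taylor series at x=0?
104·x + 39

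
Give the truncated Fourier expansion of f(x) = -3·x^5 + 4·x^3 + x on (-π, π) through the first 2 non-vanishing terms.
(-766 - 6·π^4 + 128·π^2)·sin(x) + (-19·π^2 + 55/2 + 3·π^4)·sin(2·x)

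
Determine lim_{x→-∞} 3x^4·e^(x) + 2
The product is a 0·∞ indeterminate form at x → -∞.
Rewrite the product as 3x^4 / e^(-x) (an ∞/∞ form) and apply L'Hôpital, or use the standard hierarchy e^(|x|) ≫ |x^4| as x → -∞.
The indeterminate product → 0, so the limit = 2.

Final answer: 2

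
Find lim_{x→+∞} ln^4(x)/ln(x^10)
This is an ∞/∞ indeterminate form as x → +∞.
Write ln(x^10) = 10·ln(x), reducing the quotient to ln^3(x)/10 → ∞.
Limit = ∞.

Final answer: ∞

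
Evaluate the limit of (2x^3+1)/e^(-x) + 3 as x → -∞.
The quotient is an ∞/∞ indeterminate form as x → -∞.
Compare growth rates of the dominant terms (exponentials ≫ polynomials ≫ logarithms), or apply L'Hôpital's rule; the quotient → 0.
Adding the constant: 0 + 3 = 3. Limit = 3.

Final answer: 3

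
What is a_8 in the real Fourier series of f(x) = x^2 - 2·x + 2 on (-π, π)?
a_8 = (1/π) ∫_{-π}^{π} f(x)·cos(8x) dx.
Evaluate the integral (use parity and integration by parts as needed): a_8 = 1/16.

Final answer: 1/16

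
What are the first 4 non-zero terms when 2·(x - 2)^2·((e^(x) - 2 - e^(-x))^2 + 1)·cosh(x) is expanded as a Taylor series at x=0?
-332·x^3/3 + 126·x^2 - 104·x + 40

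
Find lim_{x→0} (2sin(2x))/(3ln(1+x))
Both numerator and denominator → 0 as x → 0; this is a 0/0 indeterminate form.
Expand each to leading order near x = 0: numerator ~ 4·x, denominator ~ 3·x.
The limit of the ratio is 4/3.

Final answer: 4/3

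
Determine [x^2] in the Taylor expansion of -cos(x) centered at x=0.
Expand to order 2: -cos(x) = x^2/2 - 1 + O(x^3).
The coefficient of x^2 is 1/2.

Final answer: 1/2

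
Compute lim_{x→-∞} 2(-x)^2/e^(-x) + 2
The quotient is an ∞/∞ indeterminate form as x → -∞.
Compare growth rates of the dominant terms (exponentials ≫ polynomials ≫ logarithms), or apply L'Hôpital's rule; the quotient → 0.
Adding the constant: 0 + 2 = 2. Limit = 2.

Final answer: 2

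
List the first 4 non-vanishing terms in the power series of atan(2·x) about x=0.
-128·x^7/7 + 32·x^5/5 - 8·x^3/3 + 2·x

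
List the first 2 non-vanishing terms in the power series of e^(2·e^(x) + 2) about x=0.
2·x·e^(4) + e^(4)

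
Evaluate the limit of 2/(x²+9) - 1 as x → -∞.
Evaluate the dominant behaviour as x → -∞; each term tends to a finite value or vanishes.
Limit = -1.

Final answer: -1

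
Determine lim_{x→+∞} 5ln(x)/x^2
This is an ∞/∞ indeterminate form as x → +∞.
The polynomial denominator x^2 dominates the logarithmic numerator (any positive power of x ≫ ln(x) as x → ∞), so the quotient → 0.
Limit = 0.

Final answer: 0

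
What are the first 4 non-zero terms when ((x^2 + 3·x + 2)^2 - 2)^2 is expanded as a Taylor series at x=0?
336·x^3 + 196·x^2 + 48·x + 4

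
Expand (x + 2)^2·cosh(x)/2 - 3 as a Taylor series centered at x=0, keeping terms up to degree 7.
x^7/360 + 17·x^6/720 + x^5/12 + x^4/3 + x^3 + 3·x^2/2 + 2·x - 1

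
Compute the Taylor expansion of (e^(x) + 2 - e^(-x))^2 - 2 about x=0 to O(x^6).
x^5/15 + 4·x^4/3 + 4·x^3/3 + 4·x^2 + 8·x + 2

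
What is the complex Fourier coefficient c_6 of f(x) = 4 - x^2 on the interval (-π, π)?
Compute the real Fourier coefficients first: a_6 = -1/9, b_6 = 0.
Then c_6 = (a_6 − i·b_6)/2 = -1/18.

Final answer: -1/18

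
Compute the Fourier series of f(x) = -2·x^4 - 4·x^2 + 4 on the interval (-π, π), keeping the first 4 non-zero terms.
(-80 + 16·π^2)·cos(x) + (2 - 4·π^2)·cos(2·x) + (16/27 + 16·π^2/9)·cos(3·x) - 2·π^4/5 - 4·π^2/3 + 4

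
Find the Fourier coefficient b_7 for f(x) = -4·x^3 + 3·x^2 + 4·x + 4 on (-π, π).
b_7 = (1/π) ∫_{-π}^{π} f(x)·sin(7x) dx.
Evaluate the integral (use parity and integration by parts as needed): b_7 = 440/343 - 8·π^2/7.

Final answer: 440/343 - 8·π^2/7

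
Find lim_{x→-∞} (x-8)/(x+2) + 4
Evaluate the dominant behaviour as x → -∞; each term tends to a finite value or vanishes.
Limit = 5.

Final answer: 5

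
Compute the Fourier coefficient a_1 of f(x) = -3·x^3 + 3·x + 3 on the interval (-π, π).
a_1 = (1/π) ∫_{-π}^{π} f(x)·cos(1x) dx.
Evaluate the integral (use parity and integration by parts as needed): a_1 = 0.

Final answer: 0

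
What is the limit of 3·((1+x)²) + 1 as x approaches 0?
Direct substitution at x = 0 gives 4.

Final answer: 4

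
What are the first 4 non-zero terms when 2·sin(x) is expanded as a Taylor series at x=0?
-x^7/2520 + x^5/60 - x^3/3 + 2·x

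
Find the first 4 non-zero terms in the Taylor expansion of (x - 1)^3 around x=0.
x^3 - 3·x^2 + 3·x - 1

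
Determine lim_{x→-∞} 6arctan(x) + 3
Evaluate the dominant behaviour as x → -∞; each term tends to a finite value or vanishes.
Limit = 3 - 3·π.

Final answer: 3 - 3·π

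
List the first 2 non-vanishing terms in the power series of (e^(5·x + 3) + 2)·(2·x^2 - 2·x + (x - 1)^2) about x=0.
x·(-8 + e^(3)) + 2 + e^(3)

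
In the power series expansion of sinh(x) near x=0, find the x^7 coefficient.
Expand to order 7: sinh(x) = x^7/5040 + x^5/120 + x^3/6 + x + O(x^8).
The coefficient of x^7 is 1/5040.

Final answer: 1/5040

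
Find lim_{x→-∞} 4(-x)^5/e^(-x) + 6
The quotient is an ∞/∞ indeterminate form as x → -∞.
Compare growth rates of the dominant terms (exponentials ≫ polynomials ≫ logarithms), or apply L'Hôpital's rule; the quotient → 0.
Adding the constant: 0 + 6 = 6. Limit = 6.

Final answer: 6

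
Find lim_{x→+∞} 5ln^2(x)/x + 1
The quotient is an ∞/∞ indeterminate form as x → +∞.
The polynomial denominator x dominates the logarithmic numerator (any positive power of x ≫ ln^2(x) as x → ∞), so the quotient → 0.
Adding the constant: 0 + 1 = 1. Limit = 1.

Final answer: 1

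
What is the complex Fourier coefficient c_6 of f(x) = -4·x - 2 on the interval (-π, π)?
Compute the real Fourier coefficients first: a_6 = 0, b_6 = 4/3.
Then c_6 = (a_6 − i·b_6)/2 = -2·i/3.

Final answer: -2·i/3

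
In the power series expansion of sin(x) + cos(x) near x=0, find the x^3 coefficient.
Expand to order 3: sin(x) + cos(x) = -x^3/6 - x^2/2 + x + 1 + O(x^4).
The coefficient of x^3 is -1/6.

Final answer: -1/6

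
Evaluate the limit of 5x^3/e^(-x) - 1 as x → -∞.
The quotient is an ∞/∞ indeterminate form as x → -∞.
Compare growth rates of the dominant terms (exponentials ≫ polynomials ≫ logarithms), or apply L'Hôpital's rule; the quotient → 0.
Adding the constant: 0 - 1 = -1. Limit = -1.

Final answer: -1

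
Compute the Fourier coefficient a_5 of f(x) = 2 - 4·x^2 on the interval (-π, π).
a_5 = (1/π) ∫_{-π}^{π} f(x)·cos(5x) dx.
Evaluate the integral (use parity and integration by parts as needed): a_5 = 16/25.

Final answer: 16/25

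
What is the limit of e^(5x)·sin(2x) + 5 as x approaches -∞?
Evaluate the dominant behaviour as x → -∞; each term tends to a finite value or vanishes.
Limit = 5.

Final answer: 5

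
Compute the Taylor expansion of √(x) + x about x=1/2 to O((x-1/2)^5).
1/2 + √(2)/2 + (√(2)/2 + 1)·(x - 1/2) - √(2)·(x - 1/2)^2/4 + √(2)·(x - 1/2)^3/4 - 5·√(2)·(x - 1/2)^4/16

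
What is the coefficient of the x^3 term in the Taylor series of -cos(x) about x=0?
Expand to order 3: -cos(x) = x^2/2 - 1 + O(x^4).
The coefficient of x^3 is 0.

Final answer: 0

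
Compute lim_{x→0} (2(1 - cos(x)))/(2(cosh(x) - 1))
Both numerator and denominator → 0 as x → 0; this is a 0/0 indeterminate form.
Expand each to leading order near x = 0: numerator ~ x^2, denominator ~ x^2.
The limit of the ratio is 1.

Final answer: 1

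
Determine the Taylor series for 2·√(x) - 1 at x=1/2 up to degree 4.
-1 + √(2) + √(2)·(x - 1/2) - √(2)·(x - 1/2)^2/2 + √(2)·(x - 1/2)^3/2 - 5·√(2)·(x - 1/2)^4/8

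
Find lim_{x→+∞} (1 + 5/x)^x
As x → +∞: this is the defining limit (1 + 5/x)^x → e^5.
Limit = e^(5).

Final answer: e^(5)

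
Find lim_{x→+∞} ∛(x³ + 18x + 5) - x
This is an ∞ − ∞ indeterminate form.
Multiply by (A² + AB + B²)/(A² + AB + B²) where A = ∛(x³+18x + 5), B = x to use A³ − B³ = (A−B)(A²+AB+B²); the x³ terms cancel, leaving (18x + 5)/(A²+AB+B²) with denominator ~ 3x², so the limit is 0.
Limit = 0.

Final answer: 0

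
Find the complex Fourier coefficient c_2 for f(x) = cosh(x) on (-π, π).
Compute the real Fourier coefficients first: a_2 = 2·sinh(π)/(5·π), b_2 = 0.
Then c_2 = (a_2 − i·b_2)/2 = sinh(π)/(5·π).

Final answer: sinh(π)/(5·π)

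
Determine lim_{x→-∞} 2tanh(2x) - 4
Evaluate the dominant behaviour as x → -∞; each term tends to a finite value or vanishes.
Limit = -6.

Final answer: -6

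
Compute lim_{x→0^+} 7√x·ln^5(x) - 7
The product is a 0·∞ indeterminate form at x → 0⁺.
Rewrite the product as 7·ln^5(x) / x^(-1/2) and apply L'Hôpital, or use the standard hierarchy x^(-1/2) ≫ |ln x|^5 as x → 0⁺.
The indeterminate product → 0, so the limit = -7.

Final answer: -7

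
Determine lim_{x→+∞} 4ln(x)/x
This is an ∞/∞ indeterminate form as x → +∞.
The polynomial denominator x dominates the logarithmic numerator (any positive power of x ≫ ln(x) as x → ∞), so the quotient → 0.
Limit = 0.

Final answer: 0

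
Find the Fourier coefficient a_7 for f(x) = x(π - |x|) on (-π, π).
a_7 = (1/π) ∫_{-π}^{π} f(x)·cos(7x) dx.
Evaluate the integral (use parity and integration by parts as needed): a_7 = 0.

Final answer: 0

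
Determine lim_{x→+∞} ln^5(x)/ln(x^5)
This is an ∞/∞ indeterminate form as x → +∞.
Write ln(x^5) = 5·ln(x), reducing the quotient to ln^4(x)/5 → ∞.
Limit = ∞.

Final answer: ∞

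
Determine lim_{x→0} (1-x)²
Direct substitution at x = 0 gives 1.

Final answer: 1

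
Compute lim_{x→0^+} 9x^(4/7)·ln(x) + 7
The product is a 0·∞ indeterminate form at x → 0⁺.
Rewrite the product as 9·ln(x) / x^(-4/7) and apply L'Hôpital, or use the standard hierarchy x^(-4/7) ≫ |ln x| as x → 0⁺.
The indeterminate product → 0, so the limit = 7.

Final answer: 7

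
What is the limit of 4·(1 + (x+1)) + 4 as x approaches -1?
Direct substitution at x = -1 gives 8.

Final answer: 8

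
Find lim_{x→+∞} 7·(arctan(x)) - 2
Evaluate the dominant behaviour as x → +∞; each term tends to a finite value or vanishes.
Limit = -2 + 7·π/2.

Final answer: -2 + 7·π/2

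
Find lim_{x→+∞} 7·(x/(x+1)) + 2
Evaluate the dominant behaviour as x → +∞; each term tends to a finite value or vanishes.
Limit = 9.

Final answer: 9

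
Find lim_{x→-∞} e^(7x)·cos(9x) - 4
Evaluate the dominant behaviour as x → -∞; each term tends to a finite value or vanishes.
Limit = -4.

Final answer: -4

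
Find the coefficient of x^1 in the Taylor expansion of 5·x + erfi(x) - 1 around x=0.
Expand to order 1: 5·x + erfi(x) - 1 = x·(2/√(π) + 5) - 1 + O(x^2).
The coefficient of x^1 is 2/√(π) + 5.

Final answer: 2/√(π) + 5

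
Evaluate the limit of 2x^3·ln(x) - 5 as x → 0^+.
The product is a 0·∞ indeterminate form at x → 0⁺.
Rewrite the product as 2·ln(x) / x^(-3) and apply L'Hôpital, or use the standard hierarchy x^(-3) ≫ |ln x| as x → 0⁺.
The indeterminate product → 0, so the limit = -5.

Final answer: -5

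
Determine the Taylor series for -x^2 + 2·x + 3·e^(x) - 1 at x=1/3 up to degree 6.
-4/9 + 3·e^(1/3) + (4/3 + 3·e^(1/3))·(x - 1/3) + (-1 + 3·e^(1/3)/2)·(x - 1/3)^2 + e^(1/3)·(x - 1/3)^3/2 + e^(1/3)·(x - 1/3)^4/8 + e^(1/3)·(x - 1/3)^5/40 + e^(1/3)·(x - 1/3)^6/240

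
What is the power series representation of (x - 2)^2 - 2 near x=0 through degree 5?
x^2 - 4·x + 2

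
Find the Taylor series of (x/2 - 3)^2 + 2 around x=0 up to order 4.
x^2/4 - 3·x + 11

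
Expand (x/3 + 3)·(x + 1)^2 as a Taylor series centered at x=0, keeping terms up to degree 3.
x^3/3 + 11·x^2/3 + 19·x/3 + 3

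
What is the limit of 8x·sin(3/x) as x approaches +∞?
As x → +∞: let u = 3/x → 0⁺; then 8·x·sin(3/x) = 8·3·sin(u)/u → 8·3·1 = 24.
Limit = 24.

Final answer: 24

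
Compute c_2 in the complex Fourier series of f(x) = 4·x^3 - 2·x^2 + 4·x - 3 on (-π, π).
Compute the real Fourier coefficients first: a_2 = -2, b_2 = 2 - 4·π^2.
Then c_2 = (a_2 − i·b_2)/2 = -1 - i + 2·i·π^2.

Final answer: -1 - i + 2·i·π^2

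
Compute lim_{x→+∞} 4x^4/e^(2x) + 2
The quotient is an ∞/∞ indeterminate form as x → +∞.
The exponential denominator e^(2x) dominates the polynomial numerator (e^x ≫ x^4 as x → ∞), so the quotient → 0.
Adding the constant: 0 + 2 = 2. Limit = 2.

Final answer: 2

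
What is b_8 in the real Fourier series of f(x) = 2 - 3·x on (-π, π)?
b_8 = (1/π) ∫_{-π}^{π} f(x)·sin(8x) dx.
Evaluate the integral (use parity and integration by parts as needed): b_8 = 3/4.

Final answer: 3/4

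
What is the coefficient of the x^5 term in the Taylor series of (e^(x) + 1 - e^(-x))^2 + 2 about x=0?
Expand to order 5: (e^(x) + 1 - e^(-x))^2 + 2 = x^5/30 + 4·x^4/3 + 2·x^3/3 + 4·x^2 + 4·x + 3 + O(x^6).
The coefficient of x^5 is 1/30.

Final answer: 1/30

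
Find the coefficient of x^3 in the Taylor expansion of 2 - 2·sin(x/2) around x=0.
Expand to order 3: 2 - 2·sin(x/2) = x^3/24 - x + 2 + O(x^4).
The coefficient of x^3 is 1/24.

Final answer: 1/24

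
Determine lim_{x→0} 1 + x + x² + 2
Direct substitution at x = 0 gives 3.

Final answer: 3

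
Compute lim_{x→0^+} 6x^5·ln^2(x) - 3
The product is a 0·∞ indeterminate form at x → 0⁺.
Rewrite the product as 6·ln^2(x) / x^(-5) and apply L'Hôpital, or use the standard hierarchy x^(-5) ≫ |ln x|^2 as x → 0⁺.
The indeterminate product → 0, so the limit = -3.

Final answer: -3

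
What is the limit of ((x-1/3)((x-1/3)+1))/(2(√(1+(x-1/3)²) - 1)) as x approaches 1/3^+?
Both numerator and denominator → 0 as x → 1/3^+; this is a 0/0 indeterminate form.
Expand each to leading order near x = 1/3: numerator ~ (x - 1/3), denominator ~ (x - 1/3)^2.
The limit of the ratio is ∞.

Final answer: ∞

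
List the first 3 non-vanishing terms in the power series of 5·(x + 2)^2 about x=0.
5·x^2 + 20·x + 20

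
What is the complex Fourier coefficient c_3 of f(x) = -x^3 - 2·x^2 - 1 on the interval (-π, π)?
Compute the real Fourier coefficients first: a_3 = 8/9, b_3 = 4/9 - 2·π^2/3.
Then c_3 = (a_3 − i·b_3)/2 = 4/9 - 2·i/9 + i·π^2/3.

Final answer: 4/9 - 2·i/9 + i·π^2/3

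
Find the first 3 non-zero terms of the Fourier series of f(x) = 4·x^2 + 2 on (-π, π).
-16·cos(x) + 4·cos(2·x) + 2 + 4·π^2/3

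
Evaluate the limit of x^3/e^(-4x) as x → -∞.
This is an ∞/∞ indeterminate form as x → -∞.
Compare growth rates of the dominant terms (exponentials ≫ polynomials ≫ logarithms), or apply L'Hôpital's rule; the quotient → 0.
Limit = 0.

Final answer: 0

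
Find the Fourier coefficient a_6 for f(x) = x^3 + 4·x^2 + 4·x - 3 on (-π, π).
a_6 = (1/π) ∫_{-π}^{π} f(x)·cos(6x) dx.
Evaluate the integral (use parity and integration by parts as needed): a_6 = 4/9.

Final answer: 4/9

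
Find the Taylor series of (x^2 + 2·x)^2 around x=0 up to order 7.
x^4 + 4·x^3 + 4·x^2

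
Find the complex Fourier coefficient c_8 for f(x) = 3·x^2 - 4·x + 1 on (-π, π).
Compute the real Fourier coefficients first: a_8 = 3/16, b_8 = 1.
Then c_8 = (a_8 − i·b_8)/2 = 3/32 - i/2.

Final answer: 3/32 - i/2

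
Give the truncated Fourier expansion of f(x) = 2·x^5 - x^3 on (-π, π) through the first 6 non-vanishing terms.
(-82·π^2 + 4·π^4 + 492)·sin(x) + (-2·π^4 - 33/2 + 11·π^2)·sin(2·x) + (-98·π^2/27 + 196/81 + 4·π^4/3)·sin(3·x) + (-π^4 - 21/32 + 7·π^2/4)·sin(4·x) + (-26·π^2/25 + 156/625 + 4·π^4/5)·sin(5·x) + (-2·π^4/3 - 19/162 + 19·π^2/27)·sin(6·x)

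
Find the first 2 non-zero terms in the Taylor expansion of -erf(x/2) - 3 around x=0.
-x/√(π) - 3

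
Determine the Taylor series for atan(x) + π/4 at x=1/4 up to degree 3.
atan(1/4) + π/4 + 16·(x - 1/4)/17 - 64·(x - 1/4)^2/289 - 3328·(x - 1/4)^3/14739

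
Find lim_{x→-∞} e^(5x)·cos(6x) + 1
Evaluate the dominant behaviour as x → -∞; each term tends to a finite value or vanishes.
Limit = 1.

Final answer: 1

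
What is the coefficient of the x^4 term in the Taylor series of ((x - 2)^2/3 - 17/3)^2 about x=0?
Expand to order 4: ((x - 2)^2/3 - 17/3)^2 = x^4/9 - 8·x^3/9 - 10·x^2/9 + 104·x/9 + 169/9 + O(x^5).
The coefficient of x^4 is 1/9.

Final answer: 1/9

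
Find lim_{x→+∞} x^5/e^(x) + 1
The quotient is an ∞/∞ indeterminate form as x → +∞.
The exponential denominator e^(x) dominates the polynomial numerator (e^x ≫ x^5 as x → ∞), so the quotient → 0.
Adding the constant: 0 + 1 = 1. Limit = 1.

Final answer: 1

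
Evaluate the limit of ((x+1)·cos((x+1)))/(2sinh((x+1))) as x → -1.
Both numerator and denominator → 0 as x → -1; this is a 0/0 indeterminate form.
Expand each to leading order near x = -1: numerator ~ (x + 1), denominator ~ 2·(x + 1).
The limit of the ratio is 1/2.

Final answer: 1/2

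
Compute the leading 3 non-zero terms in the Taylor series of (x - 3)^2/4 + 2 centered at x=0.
x^2/4 - 3·x/2 + 17/4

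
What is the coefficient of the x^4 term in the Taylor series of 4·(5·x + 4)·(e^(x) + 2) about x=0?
Expand to order 4: 4·(5·x + 4)·(e^(x) + 2) = 4·x^4 + 38·x^3/3 + 28·x^2 + 76·x + 48 + O(x^5).
The coefficient of x^4 is 4.

Final answer: 4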